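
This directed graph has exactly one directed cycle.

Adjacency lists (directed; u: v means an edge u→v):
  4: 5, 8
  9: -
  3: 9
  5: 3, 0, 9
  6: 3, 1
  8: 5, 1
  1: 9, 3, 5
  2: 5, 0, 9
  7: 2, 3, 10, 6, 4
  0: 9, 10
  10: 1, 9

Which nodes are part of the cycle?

DFS with gray/black marking from 0:
0 gray
  9 gray
  9 black
  10 gray
    1 gray
      1→9: 9 black — skip
      3 gray
        3→9: 9 black — skip
      3 black
      5 gray
        5→3: 3 black — skip
        5→0: 0 is gray → back edge
Back edge closes the cycle 0 → 10 → 1 → 5 → 0; its vertices are {0, 1, 5, 10}.

0, 1, 5, 10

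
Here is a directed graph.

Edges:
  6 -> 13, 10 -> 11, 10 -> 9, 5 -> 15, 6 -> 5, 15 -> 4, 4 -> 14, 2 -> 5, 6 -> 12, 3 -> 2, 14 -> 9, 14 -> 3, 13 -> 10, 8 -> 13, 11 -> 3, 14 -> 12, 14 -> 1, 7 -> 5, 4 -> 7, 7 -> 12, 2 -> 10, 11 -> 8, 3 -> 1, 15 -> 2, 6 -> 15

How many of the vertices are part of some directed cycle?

11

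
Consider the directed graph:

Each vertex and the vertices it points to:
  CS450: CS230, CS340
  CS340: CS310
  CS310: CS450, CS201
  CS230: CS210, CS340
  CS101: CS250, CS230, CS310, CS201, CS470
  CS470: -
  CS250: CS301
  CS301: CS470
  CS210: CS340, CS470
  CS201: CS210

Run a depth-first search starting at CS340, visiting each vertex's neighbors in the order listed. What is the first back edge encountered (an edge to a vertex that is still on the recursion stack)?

DFS from CS340 (visiting each vertex's neighbors in the order listed); mark gray on enter, black on exit:
CS340 gray
  CS310 gray
    CS450 gray
      CS230 gray
        CS210 gray
          CS210→CS340: CS340 is gray → back edge
First back edge: CS210 → CS340.

CS210->CS340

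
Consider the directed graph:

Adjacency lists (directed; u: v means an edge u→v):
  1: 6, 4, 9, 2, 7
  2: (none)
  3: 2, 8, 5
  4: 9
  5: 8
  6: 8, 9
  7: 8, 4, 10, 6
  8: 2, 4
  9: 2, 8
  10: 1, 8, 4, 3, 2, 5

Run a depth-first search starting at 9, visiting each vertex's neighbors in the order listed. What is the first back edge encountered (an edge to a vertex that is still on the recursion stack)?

DFS from 9 (visiting each vertex's neighbors in the order listed); mark gray on enter, black on exit:
9 gray
  2 gray
  2 black
  8 gray
    8→2: 2 black — skip
    4 gray
      4→9: 9 is gray → back edge
First back edge: 4 → 9.

4→9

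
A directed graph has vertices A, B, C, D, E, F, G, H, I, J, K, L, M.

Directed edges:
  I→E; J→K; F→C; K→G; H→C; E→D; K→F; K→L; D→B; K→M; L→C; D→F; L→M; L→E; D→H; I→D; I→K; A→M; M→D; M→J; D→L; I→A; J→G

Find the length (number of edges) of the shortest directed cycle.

For each vertex v, BFS finds the shortest path from v back to v.
The shortest such closed walk is E → D → L → E, length 3.

3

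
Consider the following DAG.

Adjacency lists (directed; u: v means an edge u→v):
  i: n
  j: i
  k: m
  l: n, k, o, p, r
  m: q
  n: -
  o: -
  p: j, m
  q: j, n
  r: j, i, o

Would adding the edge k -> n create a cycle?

No

Adding k→n creates a cycle iff n can already reach k.
Explore from n: no path reaches k. The graph stays acyclic.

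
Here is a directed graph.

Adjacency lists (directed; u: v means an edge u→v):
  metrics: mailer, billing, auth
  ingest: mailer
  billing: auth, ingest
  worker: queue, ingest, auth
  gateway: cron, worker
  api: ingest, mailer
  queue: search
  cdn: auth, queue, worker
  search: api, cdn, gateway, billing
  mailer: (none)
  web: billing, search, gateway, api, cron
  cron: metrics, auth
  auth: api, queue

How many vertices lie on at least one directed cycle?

9

A vertex is on a directed cycle iff it belongs to a strongly connected component of size ≥ 2 (or has a self-loop).
The vertices on cycles are {cdn, auth, cron, queue, search, worker, billing, gateway, metrics} — 9 in total.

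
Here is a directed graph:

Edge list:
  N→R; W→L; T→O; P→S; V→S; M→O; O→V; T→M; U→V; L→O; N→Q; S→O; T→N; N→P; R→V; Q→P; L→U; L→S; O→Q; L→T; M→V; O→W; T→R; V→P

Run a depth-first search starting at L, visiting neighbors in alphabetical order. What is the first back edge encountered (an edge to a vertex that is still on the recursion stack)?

S→O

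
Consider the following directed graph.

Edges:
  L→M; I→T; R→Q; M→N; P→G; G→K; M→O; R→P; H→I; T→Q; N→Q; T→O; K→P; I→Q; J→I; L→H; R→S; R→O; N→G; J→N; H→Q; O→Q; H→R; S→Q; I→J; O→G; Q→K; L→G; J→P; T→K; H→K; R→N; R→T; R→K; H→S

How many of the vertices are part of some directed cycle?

5

A vertex is on a directed cycle iff it belongs to a strongly connected component of size ≥ 2 (or has a self-loop).
The vertices on cycles are {G, I, J, K, P} — 5 in total.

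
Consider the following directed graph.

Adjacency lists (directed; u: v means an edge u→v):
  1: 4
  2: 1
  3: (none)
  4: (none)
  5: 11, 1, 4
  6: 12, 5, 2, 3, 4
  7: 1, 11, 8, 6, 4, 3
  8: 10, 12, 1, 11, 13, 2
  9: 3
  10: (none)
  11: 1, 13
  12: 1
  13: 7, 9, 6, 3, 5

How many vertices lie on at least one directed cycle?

A vertex is on a directed cycle iff it belongs to a strongly connected component of size ≥ 2 (or has a self-loop).
The vertices on cycles are {5, 6, 7, 8, 11, 13} — 6 in total.

6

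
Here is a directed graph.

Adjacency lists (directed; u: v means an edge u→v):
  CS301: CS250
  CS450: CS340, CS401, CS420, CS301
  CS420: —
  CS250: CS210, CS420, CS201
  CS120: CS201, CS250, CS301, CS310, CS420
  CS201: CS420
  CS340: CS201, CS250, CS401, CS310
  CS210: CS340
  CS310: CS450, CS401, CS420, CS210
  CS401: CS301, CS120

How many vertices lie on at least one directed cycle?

8

A vertex is on a directed cycle iff it belongs to a strongly connected component of size ≥ 2 (or has a self-loop).
The vertices on cycles are {CS120, CS210, CS250, CS301, CS310, CS340, CS401, CS450} — 8 in total.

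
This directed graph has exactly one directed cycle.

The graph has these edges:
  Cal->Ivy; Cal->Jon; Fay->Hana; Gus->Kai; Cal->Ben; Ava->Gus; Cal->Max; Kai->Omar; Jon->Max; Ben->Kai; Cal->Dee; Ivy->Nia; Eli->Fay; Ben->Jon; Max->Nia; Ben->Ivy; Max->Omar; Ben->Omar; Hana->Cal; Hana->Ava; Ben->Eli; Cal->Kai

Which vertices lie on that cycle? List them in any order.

DFS with gray/black marking from Hana:
Hana gray
  Cal gray
    Ben gray
      Kai gray
        Omar gray
        Omar black
      Kai black
      Ben→Omar: Omar black — skip
      Ivy gray
        Nia gray
        Nia black
      Ivy black
      Eli gray
        Fay gray
          Fay→Hana: Hana is gray → back edge
Back edge closes the cycle Hana → Cal → Ben → Eli → Fay → Hana; its vertices are {Ben, Cal, Eli, Fay, Hana}.

Ben, Cal, Eli, Fay, Hana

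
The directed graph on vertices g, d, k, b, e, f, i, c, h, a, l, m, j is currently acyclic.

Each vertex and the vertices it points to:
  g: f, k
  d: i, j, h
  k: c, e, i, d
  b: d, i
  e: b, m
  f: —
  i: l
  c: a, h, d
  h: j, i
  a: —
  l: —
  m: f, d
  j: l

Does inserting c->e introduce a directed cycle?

No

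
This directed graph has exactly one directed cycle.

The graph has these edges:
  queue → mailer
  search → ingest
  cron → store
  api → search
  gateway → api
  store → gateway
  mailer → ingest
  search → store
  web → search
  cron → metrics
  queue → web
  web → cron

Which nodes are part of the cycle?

DFS with gray/black marking from search:
search gray
  ingest gray
  ingest black
  store gray
    gateway gray
      api gray
        api→search: search is gray → back edge
Back edge closes the cycle search → store → gateway → api → search; its vertices are {api, store, search, gateway}.

api, store, search, gateway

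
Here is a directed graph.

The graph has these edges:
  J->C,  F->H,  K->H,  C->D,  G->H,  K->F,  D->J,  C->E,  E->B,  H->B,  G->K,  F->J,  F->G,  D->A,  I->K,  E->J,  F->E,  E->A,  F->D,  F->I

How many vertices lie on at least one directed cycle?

8

A vertex is on a directed cycle iff it belongs to a strongly connected component of size ≥ 2 (or has a self-loop).
The vertices on cycles are {C, D, E, F, G, I, J, K} — 8 in total.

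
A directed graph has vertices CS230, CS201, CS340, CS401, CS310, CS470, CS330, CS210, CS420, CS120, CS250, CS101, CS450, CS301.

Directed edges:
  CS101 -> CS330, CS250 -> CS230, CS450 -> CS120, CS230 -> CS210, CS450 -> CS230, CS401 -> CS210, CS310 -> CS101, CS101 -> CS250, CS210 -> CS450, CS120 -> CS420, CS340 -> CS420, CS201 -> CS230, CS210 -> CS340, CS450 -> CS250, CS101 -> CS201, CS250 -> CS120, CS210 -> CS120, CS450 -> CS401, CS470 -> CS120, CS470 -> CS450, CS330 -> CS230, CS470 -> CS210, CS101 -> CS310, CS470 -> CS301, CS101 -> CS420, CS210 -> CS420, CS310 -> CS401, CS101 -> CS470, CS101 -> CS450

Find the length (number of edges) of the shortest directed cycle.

For each vertex v, BFS finds the shortest path from v back to v.
The shortest such closed walk is CS101 → CS310 → CS101, length 2.

2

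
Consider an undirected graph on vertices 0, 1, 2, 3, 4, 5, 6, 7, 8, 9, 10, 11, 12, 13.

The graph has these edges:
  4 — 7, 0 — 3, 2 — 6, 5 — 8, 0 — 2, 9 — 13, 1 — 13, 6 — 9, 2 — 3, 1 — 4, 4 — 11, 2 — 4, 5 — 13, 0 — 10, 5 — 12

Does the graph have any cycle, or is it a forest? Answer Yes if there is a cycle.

Yes

DFS, tracking each vertex's parent; an edge to a visited non-parent vertex closes a cycle.
Start from 13:
visit 13 (parent –)
  visit 5 (parent 13)
    5–13: parent, skip
    visit 8 (parent 5)
      8–5: parent, skip
    visit 12 (parent 5)
      12–5: parent, skip
  visit 1 (parent 13)
    visit 4 (parent 1)
      visit 7 (parent 4)
        7–4: parent, skip
      4–1: parent, skip
      visit 11 (parent 4)
        11–4: parent, skip
      visit 2 (parent 4)
        2–4: parent, skip
        visit 3 (parent 2)
          visit 0 (parent 3)
            visit 10 (parent 0)
              10–0: parent, skip
            0–2: 2 visited and ≠ parent → cycle
Cycle: 2 – 3 – 0 – 2.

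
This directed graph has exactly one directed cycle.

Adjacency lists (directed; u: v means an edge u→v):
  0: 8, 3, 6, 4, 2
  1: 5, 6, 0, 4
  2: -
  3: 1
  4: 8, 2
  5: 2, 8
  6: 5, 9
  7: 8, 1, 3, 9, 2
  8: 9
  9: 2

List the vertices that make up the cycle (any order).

DFS with gray/black marking from 1:
1 gray
  5 gray
    2 gray
    2 black
    8 gray
      9 gray
        9→2: 2 black — skip
      9 black
    8 black
  5 black
  6 gray
    6→5: 5 black — skip
    6→9: 9 black — skip
  6 black
  0 gray
    0→8: 8 black — skip
    3 gray
      3→1: 1 is gray → back edge
Back edge closes the cycle 1 → 0 → 3 → 1; its vertices are {0, 1, 3}.

0, 1, 3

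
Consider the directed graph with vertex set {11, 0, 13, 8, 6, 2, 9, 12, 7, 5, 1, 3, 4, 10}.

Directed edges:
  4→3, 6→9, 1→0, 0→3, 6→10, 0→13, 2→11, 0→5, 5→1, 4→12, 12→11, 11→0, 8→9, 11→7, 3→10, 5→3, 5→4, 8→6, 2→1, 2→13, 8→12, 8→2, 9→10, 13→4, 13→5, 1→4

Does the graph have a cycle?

Yes

DFS with white/gray/black marking, starting from 11:
11 gray
  7 gray
  7 black
  0 gray
    3 gray
      10 gray
      10 black
    3 black
    5 gray
      1 gray
        4 gray
          12 gray
            12→11: 11 is gray → back edge
Back edge found, so a cycle exists: 11 → 0 → 5 → 1 → 4 → 12 → 11.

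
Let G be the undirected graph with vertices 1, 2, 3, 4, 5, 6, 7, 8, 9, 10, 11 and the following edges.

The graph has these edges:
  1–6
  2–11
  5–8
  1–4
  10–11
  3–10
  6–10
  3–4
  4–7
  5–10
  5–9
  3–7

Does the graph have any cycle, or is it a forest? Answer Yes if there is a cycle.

Yes

DFS, tracking each vertex's parent; an edge to a visited non-parent vertex closes a cycle.
Start from 4:
visit 4 (parent –)
  visit 1 (parent 4)
    visit 6 (parent 1)
      visit 10 (parent 6)
        10–6: parent, skip
        visit 11 (parent 10)
          visit 2 (parent 11)
            2–11: parent, skip
          11–10: parent, skip
        visit 3 (parent 10)
          3–10: parent, skip
          3–4: 4 visited and ≠ parent → cycle
Cycle: 4 – 1 – 6 – 10 – 3 – 4.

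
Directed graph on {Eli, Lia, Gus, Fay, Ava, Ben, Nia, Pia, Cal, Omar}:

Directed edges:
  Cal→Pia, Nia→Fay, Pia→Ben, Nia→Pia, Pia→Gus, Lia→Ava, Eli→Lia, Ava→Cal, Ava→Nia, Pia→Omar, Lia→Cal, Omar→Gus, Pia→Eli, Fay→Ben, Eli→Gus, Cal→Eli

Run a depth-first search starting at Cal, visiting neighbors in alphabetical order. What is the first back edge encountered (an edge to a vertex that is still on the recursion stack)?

DFS from Cal (visiting neighbors in alphabetical order); mark gray on enter, black on exit:
Cal gray
  Eli gray
    Gus gray
    Gus black
    Lia gray
      Ava gray
        Ava→Cal: Cal is gray → back edge
First back edge: Ava → Cal.

Ava->Cal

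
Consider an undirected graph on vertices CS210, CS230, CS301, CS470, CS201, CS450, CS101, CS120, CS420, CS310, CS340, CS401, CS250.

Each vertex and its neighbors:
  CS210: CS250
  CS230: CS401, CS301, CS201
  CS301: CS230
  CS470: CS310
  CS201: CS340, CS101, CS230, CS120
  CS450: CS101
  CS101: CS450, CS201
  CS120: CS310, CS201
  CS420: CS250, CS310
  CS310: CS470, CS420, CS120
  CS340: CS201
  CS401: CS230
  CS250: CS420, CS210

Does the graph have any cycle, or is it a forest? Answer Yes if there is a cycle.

DFS, tracking each vertex's parent; an edge to a visited non-parent vertex closes a cycle.
Start from CS201:
visit CS201 (parent –)
  visit CS340 (parent CS201)
    CS340–CS201: parent, skip
  visit CS101 (parent CS201)
    visit CS450 (parent CS101)
      CS450–CS101: parent, skip
    CS101–CS201: parent, skip
  visit CS230 (parent CS201)
    visit CS401 (parent CS230)
      CS401–CS230: parent, skip
    visit CS301 (parent CS230)
      CS301–CS230: parent, skip
    CS230–CS201: parent, skip
  visit CS120 (parent CS201)
    visit CS310 (parent CS120)
      visit CS470 (parent CS310)
        CS470–CS310: parent, skip
      visit CS420 (parent CS310)
        visit CS250 (parent CS420)
          CS250–CS420: parent, skip
          visit CS210 (parent CS250)
            CS210–CS250: parent, skip
        CS420–CS310: parent, skip
      CS310–CS120: parent, skip
    CS120–CS201: parent, skip
No non-parent visited neighbor found — the graph is a forest.

No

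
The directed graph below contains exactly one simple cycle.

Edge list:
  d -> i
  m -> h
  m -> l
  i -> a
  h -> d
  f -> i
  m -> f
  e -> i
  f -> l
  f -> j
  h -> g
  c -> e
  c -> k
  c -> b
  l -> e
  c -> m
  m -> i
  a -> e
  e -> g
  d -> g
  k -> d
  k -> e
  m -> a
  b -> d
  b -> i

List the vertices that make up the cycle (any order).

a, e, i

DFS with gray/black marking from a:
a gray
  e gray
    g gray
    g black
    i gray
      i→a: a is gray → back edge
Back edge closes the cycle a → e → i → a; its vertices are {a, e, i}.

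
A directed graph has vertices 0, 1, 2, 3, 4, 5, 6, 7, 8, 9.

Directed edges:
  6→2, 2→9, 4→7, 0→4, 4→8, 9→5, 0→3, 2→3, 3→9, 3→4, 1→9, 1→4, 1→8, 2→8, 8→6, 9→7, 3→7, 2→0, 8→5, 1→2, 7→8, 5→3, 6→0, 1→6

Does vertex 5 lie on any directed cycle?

5 is on a cycle iff 5 can reach itself via ≥1 edge.
5 → 3 → 9 → 5 — yes.

Yes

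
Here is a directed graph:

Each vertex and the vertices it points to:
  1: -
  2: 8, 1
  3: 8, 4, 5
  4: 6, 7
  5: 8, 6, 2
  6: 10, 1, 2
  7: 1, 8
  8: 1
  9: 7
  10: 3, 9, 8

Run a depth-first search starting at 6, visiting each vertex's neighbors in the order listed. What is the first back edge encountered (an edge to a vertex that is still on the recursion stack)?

4→6

DFS from 6 (visiting each vertex's neighbors in the order listed); mark gray on enter, black on exit:
6 gray
  10 gray
    3 gray
      8 gray
        1 gray
        1 black
      8 black
      4 gray
        4→6: 6 is gray → back edge
First back edge: 4 → 6.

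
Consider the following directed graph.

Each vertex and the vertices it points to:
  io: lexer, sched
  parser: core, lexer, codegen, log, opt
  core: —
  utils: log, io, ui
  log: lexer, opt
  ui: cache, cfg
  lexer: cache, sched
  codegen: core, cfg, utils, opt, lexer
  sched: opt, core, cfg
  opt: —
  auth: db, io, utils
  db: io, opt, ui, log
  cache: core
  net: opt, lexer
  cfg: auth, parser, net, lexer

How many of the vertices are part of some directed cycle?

12

A vertex is on a directed cycle iff it belongs to a strongly connected component of size ≥ 2 (or has a self-loop).
The vertices on cycles are {db, io, ui, cfg, log, net, auth, lexer, sched, utils, parser, codegen} — 12 in total.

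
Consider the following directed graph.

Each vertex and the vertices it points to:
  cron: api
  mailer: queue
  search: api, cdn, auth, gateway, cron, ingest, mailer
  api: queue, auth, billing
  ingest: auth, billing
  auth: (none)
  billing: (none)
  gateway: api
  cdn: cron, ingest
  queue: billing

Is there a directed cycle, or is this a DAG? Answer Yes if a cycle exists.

No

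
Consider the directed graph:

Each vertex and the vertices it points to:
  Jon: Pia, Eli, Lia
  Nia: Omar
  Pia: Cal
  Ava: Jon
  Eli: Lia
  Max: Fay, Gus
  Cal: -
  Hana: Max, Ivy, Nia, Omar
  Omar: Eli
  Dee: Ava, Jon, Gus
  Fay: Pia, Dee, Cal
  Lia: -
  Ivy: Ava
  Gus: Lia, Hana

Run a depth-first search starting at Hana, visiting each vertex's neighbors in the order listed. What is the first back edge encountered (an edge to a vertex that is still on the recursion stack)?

DFS from Hana (visiting each vertex's neighbors in the order listed); mark gray on enter, black on exit:
Hana gray
  Max gray
    Fay gray
      Pia gray
        Cal gray
        Cal black
      Pia black
      Dee gray
        Ava gray
          Jon gray
            Jon→Pia: Pia black — skip
            Eli gray
              Lia gray
              Lia black
            Eli black
            Jon→Lia: Lia black — skip
          Jon black
        Ava black
        Dee→Jon: Jon black — skip
        Gus gray
          Gus→Lia: Lia black — skip
          Gus→Hana: Hana is gray → back edge
First back edge: Gus → Hana.

Gus→Hana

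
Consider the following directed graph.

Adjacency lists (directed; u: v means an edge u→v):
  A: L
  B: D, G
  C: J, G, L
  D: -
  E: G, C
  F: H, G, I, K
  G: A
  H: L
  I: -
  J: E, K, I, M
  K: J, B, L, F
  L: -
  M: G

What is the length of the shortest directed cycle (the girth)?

For each vertex v, BFS finds the shortest path from v back to v.
The shortest such closed walk is K → F → K, length 2.

2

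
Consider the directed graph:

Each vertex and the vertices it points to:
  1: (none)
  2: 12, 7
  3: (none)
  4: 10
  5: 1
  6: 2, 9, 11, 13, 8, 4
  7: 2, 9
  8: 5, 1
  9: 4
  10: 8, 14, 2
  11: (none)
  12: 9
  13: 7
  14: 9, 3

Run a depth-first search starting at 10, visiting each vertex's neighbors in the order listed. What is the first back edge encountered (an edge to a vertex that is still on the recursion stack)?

4→10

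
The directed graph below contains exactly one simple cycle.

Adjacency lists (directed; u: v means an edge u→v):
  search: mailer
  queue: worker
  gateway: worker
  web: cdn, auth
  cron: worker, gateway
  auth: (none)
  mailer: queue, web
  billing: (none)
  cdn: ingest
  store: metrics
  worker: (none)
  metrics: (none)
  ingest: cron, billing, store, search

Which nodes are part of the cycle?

cdn, web, ingest, mailer, search

DFS with gray/black marking from ingest:
ingest gray
  cron gray
    worker gray
    worker black
    gateway gray
      gateway→worker: worker black — skip
    gateway black
  cron black
  billing gray
  billing black
  store gray
    metrics gray
    metrics black
  store black
  search gray
    mailer gray
      queue gray
        queue→worker: worker black — skip
      queue black
      web gray
        cdn gray
          cdn→ingest: ingest is gray → back edge
Back edge closes the cycle ingest → search → mailer → web → cdn → ingest; its vertices are {cdn, web, ingest, mailer, search}.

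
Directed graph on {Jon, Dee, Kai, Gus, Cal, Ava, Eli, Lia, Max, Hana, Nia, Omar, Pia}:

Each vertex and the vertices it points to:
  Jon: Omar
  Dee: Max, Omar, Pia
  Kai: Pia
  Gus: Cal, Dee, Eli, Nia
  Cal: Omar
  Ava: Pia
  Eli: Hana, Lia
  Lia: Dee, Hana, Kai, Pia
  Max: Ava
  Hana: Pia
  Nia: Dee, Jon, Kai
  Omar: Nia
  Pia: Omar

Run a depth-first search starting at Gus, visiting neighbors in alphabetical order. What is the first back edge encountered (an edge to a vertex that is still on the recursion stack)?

Pia→Omar

DFS from Gus (visiting neighbors in alphabetical order); mark gray on enter, black on exit:
Gus gray
  Cal gray
    Omar gray
      Nia gray
        Dee gray
          Max gray
            Ava gray
              Pia gray
                Pia→Omar: Omar is gray → back edge
First back edge: Pia → Omar.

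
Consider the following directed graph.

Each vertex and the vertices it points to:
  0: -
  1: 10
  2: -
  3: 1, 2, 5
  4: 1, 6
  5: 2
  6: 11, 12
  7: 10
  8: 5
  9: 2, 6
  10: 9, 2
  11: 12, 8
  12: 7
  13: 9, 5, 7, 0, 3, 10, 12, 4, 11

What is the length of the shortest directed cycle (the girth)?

For each vertex v, BFS finds the shortest path from v back to v.
The shortest such closed walk is 6 → 12 → 7 → 10 → 9 → 6, length 5.

5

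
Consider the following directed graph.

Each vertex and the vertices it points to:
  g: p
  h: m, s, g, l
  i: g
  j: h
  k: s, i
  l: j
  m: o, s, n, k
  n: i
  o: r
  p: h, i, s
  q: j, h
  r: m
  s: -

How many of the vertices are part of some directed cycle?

11

A vertex is on a directed cycle iff it belongs to a strongly connected component of size ≥ 2 (or has a self-loop).
The vertices on cycles are {g, h, i, j, k, l, m, n, o, p, r} — 11 in total.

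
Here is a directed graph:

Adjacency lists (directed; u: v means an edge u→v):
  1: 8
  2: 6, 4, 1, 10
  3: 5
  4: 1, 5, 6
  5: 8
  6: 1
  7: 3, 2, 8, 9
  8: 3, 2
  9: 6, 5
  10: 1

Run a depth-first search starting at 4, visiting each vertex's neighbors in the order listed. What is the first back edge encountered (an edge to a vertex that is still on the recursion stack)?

DFS from 4 (visiting each vertex's neighbors in the order listed); mark gray on enter, black on exit:
4 gray
  1 gray
    8 gray
      3 gray
        5 gray
          5→8: 8 is gray → back edge
First back edge: 5 → 8.

5→8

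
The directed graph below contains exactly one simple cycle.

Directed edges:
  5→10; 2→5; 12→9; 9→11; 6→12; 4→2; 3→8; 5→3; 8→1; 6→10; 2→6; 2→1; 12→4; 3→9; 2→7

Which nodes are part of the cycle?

DFS with gray/black marking from 2:
2 gray
  1 gray
  1 black
  5 gray
    3 gray
      8 gray
        8→1: 1 black — skip
      8 black
      9 gray
        11 gray
        11 black
      9 black
    3 black
    10 gray
    10 black
  5 black
  7 gray
  7 black
  6 gray
    12 gray
      4 gray
        4→2: 2 is gray → back edge
Back edge closes the cycle 2 → 6 → 12 → 4 → 2; its vertices are {2, 4, 6, 12}.

2, 4, 6, 12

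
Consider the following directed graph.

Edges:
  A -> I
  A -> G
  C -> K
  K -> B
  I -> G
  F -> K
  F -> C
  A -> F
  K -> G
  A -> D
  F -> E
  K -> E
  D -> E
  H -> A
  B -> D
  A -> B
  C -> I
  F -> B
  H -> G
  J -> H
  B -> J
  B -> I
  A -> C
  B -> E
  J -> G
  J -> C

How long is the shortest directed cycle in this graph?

4

For each vertex v, BFS finds the shortest path from v back to v.
The shortest such closed walk is A → B → J → H → A, length 4.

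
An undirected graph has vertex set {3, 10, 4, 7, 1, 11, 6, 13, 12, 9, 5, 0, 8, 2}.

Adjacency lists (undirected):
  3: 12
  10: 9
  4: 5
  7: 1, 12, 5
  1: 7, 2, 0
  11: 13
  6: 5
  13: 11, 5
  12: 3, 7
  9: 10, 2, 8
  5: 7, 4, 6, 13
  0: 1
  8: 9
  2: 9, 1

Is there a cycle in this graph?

DFS, tracking each vertex's parent; an edge to a visited non-parent vertex closes a cycle.
Start from 13:
visit 13 (parent –)
  visit 11 (parent 13)
    11–13: parent, skip
  visit 5 (parent 13)
    visit 7 (parent 5)
      visit 1 (parent 7)
        1–7: parent, skip
        visit 2 (parent 1)
          visit 9 (parent 2)
            visit 10 (parent 9)
              10–9: parent, skip
            9–2: parent, skip
            visit 8 (parent 9)
              8–9: parent, skip
          2–1: parent, skip
        visit 0 (parent 1)
          0–1: parent, skip
      visit 12 (parent 7)
        visit 3 (parent 12)
          3–12: parent, skip
        12–7: parent, skip
      7–5: parent, skip
    visit 4 (parent 5)
      4–5: parent, skip
    visit 6 (parent 5)
      6–5: parent, skip
    5–13: parent, skip
No non-parent visited neighbor found — the graph is a forest.

No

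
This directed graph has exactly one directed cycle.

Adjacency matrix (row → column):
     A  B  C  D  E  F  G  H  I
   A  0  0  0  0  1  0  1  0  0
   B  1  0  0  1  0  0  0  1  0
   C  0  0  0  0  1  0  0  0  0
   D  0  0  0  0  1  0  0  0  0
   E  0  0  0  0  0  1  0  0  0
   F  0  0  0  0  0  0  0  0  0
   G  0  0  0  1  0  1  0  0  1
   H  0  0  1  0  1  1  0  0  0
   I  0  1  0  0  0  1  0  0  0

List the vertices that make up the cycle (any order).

A, B, G, I

DFS with gray/black marking from B:
B gray
  D gray
    E gray
      F gray
      F black
    E black
  D black
  H gray
    C gray
      C→E: E black — skip
    C black
    H→E: E black — skip
    H→F: F black — skip
  H black
  A gray
    G gray
      I gray
        I→B: B is gray → back edge
Back edge closes the cycle B → A → G → I → B; its vertices are {A, B, G, I}.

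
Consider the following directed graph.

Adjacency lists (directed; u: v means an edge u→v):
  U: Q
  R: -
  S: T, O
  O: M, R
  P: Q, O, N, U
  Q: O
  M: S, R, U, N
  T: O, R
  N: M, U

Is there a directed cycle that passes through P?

P lies on a cycle iff there is a path from P back to itself.
Exploring from P, it never reaches itself; equivalently, its strongly connected component is a singleton.

No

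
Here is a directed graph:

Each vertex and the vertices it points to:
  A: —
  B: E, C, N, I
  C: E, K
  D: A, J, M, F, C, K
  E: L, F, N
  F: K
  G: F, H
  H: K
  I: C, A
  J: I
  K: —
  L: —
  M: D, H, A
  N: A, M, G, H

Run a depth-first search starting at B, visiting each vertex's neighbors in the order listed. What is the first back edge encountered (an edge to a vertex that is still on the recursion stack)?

C->E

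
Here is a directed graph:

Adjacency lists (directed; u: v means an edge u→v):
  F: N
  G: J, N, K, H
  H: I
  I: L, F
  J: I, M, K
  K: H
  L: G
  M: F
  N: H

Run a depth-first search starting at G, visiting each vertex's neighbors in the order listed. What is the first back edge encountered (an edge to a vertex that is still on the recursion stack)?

DFS from G (visiting each vertex's neighbors in the order listed); mark gray on enter, black on exit:
G gray
  J gray
    I gray
      L gray
        L→G: G is gray → back edge
First back edge: L → G.

L→G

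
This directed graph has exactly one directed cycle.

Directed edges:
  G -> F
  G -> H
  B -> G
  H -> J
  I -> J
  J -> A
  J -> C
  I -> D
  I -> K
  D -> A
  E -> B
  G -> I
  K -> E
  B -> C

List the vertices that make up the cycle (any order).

B, E, G, I, K

DFS with gray/black marking from B:
B gray
  C gray
  C black
  G gray
    I gray
      D gray
        A gray
        A black
      D black
      K gray
        E gray
          E→B: B is gray → back edge
Back edge closes the cycle B → G → I → K → E → B; its vertices are {B, E, G, I, K}.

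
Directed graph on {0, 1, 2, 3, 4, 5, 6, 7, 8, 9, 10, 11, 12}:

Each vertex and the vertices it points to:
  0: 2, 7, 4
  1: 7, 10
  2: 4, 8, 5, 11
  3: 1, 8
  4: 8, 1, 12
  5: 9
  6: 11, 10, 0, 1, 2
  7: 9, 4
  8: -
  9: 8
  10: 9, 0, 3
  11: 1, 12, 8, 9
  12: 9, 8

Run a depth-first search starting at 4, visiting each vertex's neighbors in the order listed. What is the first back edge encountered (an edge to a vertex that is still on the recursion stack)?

7→4

DFS from 4 (visiting each vertex's neighbors in the order listed); mark gray on enter, black on exit:
4 gray
  8 gray
  8 black
  1 gray
    7 gray
      9 gray
        9→8: 8 black — skip
      9 black
      7→4: 4 is gray → back edge
First back edge: 7 → 4.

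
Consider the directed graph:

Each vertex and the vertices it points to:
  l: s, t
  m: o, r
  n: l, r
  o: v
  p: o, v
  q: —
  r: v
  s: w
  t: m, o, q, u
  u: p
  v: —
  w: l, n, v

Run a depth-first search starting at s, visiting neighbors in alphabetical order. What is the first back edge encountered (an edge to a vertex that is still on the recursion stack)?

l→s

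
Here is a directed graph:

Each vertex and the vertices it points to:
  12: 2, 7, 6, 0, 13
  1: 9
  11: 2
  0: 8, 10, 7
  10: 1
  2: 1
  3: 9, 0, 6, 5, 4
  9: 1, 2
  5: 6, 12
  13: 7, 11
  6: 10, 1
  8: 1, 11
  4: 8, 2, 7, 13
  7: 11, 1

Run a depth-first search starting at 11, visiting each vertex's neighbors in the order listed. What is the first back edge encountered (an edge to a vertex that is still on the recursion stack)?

DFS from 11 (visiting each vertex's neighbors in the order listed); mark gray on enter, black on exit:
11 gray
  2 gray
    1 gray
      9 gray
        9→1: 1 is gray → back edge
First back edge: 9 → 1.

9→1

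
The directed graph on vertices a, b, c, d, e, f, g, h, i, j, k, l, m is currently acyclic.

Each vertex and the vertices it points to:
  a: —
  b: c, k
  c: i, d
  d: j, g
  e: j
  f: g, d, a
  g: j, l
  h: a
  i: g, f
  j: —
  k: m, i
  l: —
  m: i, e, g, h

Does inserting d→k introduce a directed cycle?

Yes

Adding d→k creates a cycle iff k can already reach d.
Path from k: k → i → f → d.
So k → … → d → k is a cycle.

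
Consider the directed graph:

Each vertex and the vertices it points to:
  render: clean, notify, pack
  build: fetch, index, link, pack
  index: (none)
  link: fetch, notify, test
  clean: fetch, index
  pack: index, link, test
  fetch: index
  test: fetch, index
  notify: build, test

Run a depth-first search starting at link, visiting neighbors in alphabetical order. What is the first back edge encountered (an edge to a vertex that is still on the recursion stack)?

build->link

DFS from link (visiting neighbors in alphabetical order); mark gray on enter, black on exit:
link gray
  fetch gray
    index gray
    index black
  fetch black
  notify gray
    build gray
      build→fetch: fetch black — skip
      build→index: index black — skip
      build→link: link is gray → back edge
First back edge: build → link.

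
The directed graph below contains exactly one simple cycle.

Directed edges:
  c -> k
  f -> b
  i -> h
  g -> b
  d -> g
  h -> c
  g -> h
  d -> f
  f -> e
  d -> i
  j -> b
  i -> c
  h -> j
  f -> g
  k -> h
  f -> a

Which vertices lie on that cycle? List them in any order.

DFS with gray/black marking from c:
c gray
  k gray
    h gray
      j gray
        b gray
        b black
      j black
      h→c: c is gray → back edge
Back edge closes the cycle c → k → h → c; its vertices are {c, h, k}.

c, h, k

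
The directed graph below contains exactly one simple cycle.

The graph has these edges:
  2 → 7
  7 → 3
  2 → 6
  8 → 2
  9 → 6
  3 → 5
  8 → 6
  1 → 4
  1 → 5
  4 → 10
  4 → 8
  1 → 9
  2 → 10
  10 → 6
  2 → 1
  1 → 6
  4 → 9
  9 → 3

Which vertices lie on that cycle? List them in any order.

1, 2, 4, 8

DFS with gray/black marking from 2:
2 gray
  6 gray
  6 black
  1 gray
    9 gray
      9→6: 6 black — skip
      3 gray
        5 gray
        5 black
      3 black
    9 black
    1→5: 5 black — skip
    4 gray
      10 gray
        10→6: 6 black — skip
      10 black
      4→9: 9 black — skip
      8 gray
        8→2: 2 is gray → back edge
Back edge closes the cycle 2 → 1 → 4 → 8 → 2; its vertices are {1, 2, 4, 8}.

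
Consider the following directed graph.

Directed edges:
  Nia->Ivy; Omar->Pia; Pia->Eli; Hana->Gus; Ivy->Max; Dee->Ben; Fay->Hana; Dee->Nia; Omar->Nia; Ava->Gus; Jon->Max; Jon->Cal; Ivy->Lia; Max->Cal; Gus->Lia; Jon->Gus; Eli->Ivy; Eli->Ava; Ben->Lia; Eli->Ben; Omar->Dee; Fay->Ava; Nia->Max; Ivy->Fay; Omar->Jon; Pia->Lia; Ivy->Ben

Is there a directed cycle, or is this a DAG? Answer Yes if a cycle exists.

No

DFS with white/gray/black marking, starting from Lia:
Lia gray
Lia black
Dee gray
  Nia gray
    Max gray
      Cal gray
      Cal black
    Max black
    Ivy gray
      Ivy→Lia: Lia black — skip
      Fay gray
        Hana gray
          Gus gray
            Gus→Lia: Lia black — skip
          Gus black
        Hana black
        Ava gray
          Ava→Gus: Gus black — skip
        Ava black
      Fay black
      Ben gray
        Ben→Lia: Lia black — skip
      Ben black
      Ivy→Max: Max black — skip
    Ivy black
  Nia black
  Dee→Ben: Ben black — skip
Dee black
Pia gray
  Pia→Lia: Lia black — skip
  Eli gray
    Eli→Ivy: Ivy black — skip
    Eli→Ben: Ben black — skip
    Eli→Ava: Ava black — skip
  Eli black
Pia black
Omar gray
  Omar→Dee: Dee black — skip
  Omar→Pia: Pia black — skip
  Jon gray
    Jon→Gus: Gus black — skip
    Jon→Max: Max black — skip
    Jon→Cal: Cal black — skip
  Jon black
  Omar→Nia: Nia black — skip
Omar black
Every edge goes to a white or black vertex — no back edge, so the graph is acyclic.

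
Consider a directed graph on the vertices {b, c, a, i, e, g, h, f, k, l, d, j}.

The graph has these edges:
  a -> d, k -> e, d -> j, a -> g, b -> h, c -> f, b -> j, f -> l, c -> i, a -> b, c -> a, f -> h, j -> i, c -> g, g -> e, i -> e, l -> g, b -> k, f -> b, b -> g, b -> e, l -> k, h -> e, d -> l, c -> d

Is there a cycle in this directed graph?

No

DFS with white/gray/black marking, starting from j:
j gray
  i gray
    e gray
    e black
  i black
j black
b gray
  k gray
    k→e: e black — skip
  k black
  b→j: j black — skip
  h gray
    h→e: e black — skip
  h black
  b→e: e black — skip
  g gray
    g→e: e black — skip
  g black
b black
c gray
  c→i: i black — skip
  f gray
    f→h: h black — skip
    f→b: b black — skip
    l gray
      l→g: g black — skip
      l→k: k black — skip
    l black
  f black
  a gray
    a→b: b black — skip
    a→g: g black — skip
    d gray
      d→l: l black — skip
      d→j: j black — skip
    d black
  a black
  c→d: d black — skip
  c→g: g black — skip
c black
Every edge goes to a white or black vertex — no back edge, so the graph is acyclic.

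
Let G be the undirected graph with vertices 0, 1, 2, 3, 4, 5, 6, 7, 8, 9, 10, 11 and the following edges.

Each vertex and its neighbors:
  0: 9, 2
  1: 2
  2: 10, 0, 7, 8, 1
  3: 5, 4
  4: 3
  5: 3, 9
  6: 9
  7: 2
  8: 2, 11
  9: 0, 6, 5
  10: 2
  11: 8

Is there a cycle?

No

DFS, tracking each vertex's parent; an edge to a visited non-parent vertex closes a cycle.
Start from 11:
visit 11 (parent –)
  visit 8 (parent 11)
    visit 2 (parent 8)
      visit 10 (parent 2)
        10–2: parent, skip
      visit 0 (parent 2)
        visit 9 (parent 0)
          9–0: parent, skip
          visit 6 (parent 9)
            6–9: parent, skip
          visit 5 (parent 9)
            visit 3 (parent 5)
              3–5: parent, skip
              visit 4 (parent 3)
                4–3: parent, skip
            5–9: parent, skip
        0–2: parent, skip
      visit 7 (parent 2)
        7–2: parent, skip
      2–8: parent, skip
      visit 1 (parent 2)
        1–2: parent, skip
    8–11: parent, skip
No non-parent visited neighbor found — the graph is a forest.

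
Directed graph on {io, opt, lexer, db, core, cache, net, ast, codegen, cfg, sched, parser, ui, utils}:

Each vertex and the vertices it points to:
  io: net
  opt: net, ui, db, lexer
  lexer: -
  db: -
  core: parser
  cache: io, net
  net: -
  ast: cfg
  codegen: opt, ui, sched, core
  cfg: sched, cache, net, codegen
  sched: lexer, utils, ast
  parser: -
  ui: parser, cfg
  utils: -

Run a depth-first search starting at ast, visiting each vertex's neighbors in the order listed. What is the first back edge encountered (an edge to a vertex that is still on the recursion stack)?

DFS from ast (visiting each vertex's neighbors in the order listed); mark gray on enter, black on exit:
ast gray
  cfg gray
    sched gray
      lexer gray
      lexer black
      utils gray
      utils black
      sched→ast: ast is gray → back edge
First back edge: sched → ast.

sched→ast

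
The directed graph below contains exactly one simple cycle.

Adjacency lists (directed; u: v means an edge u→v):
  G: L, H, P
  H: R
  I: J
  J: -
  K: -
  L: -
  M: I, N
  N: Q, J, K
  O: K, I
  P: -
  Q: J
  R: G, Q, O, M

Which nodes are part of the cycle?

G, H, R

DFS with gray/black marking from R:
R gray
  G gray
    L gray
    L black
    H gray
      H→R: R is gray → back edge
Back edge closes the cycle R → G → H → R; its vertices are {G, H, R}.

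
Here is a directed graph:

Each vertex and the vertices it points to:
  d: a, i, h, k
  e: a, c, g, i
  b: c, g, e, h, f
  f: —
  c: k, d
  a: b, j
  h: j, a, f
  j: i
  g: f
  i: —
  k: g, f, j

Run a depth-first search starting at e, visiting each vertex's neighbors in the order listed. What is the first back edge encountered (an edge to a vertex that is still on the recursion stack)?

DFS from e (visiting each vertex's neighbors in the order listed); mark gray on enter, black on exit:
e gray
  a gray
    b gray
      c gray
        k gray
          g gray
            f gray
            f black
          g black
          k→f: f black — skip
          j gray
            i gray
            i black
          j black
        k black
        d gray
          d→a: a is gray → back edge
First back edge: d → a.

d->a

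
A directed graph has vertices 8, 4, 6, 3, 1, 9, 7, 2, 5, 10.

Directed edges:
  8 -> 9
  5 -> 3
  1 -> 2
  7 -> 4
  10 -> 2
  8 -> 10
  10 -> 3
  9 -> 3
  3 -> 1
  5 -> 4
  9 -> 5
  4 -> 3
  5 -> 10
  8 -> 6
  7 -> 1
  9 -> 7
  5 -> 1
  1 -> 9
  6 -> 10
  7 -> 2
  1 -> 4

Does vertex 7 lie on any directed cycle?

Yes

7 is on a cycle iff 7 can reach itself via ≥1 edge.
7 → 1 → 9 → 7 — yes.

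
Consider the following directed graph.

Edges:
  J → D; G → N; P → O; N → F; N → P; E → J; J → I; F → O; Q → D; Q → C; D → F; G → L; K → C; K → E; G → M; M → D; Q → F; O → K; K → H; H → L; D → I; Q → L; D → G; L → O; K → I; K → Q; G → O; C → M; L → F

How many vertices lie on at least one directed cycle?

A vertex is on a directed cycle iff it belongs to a strongly connected component of size ≥ 2 (or has a self-loop).
The vertices on cycles are {C, D, E, F, G, H, J, K, L, M, N, O, P, Q} — 14 in total.

14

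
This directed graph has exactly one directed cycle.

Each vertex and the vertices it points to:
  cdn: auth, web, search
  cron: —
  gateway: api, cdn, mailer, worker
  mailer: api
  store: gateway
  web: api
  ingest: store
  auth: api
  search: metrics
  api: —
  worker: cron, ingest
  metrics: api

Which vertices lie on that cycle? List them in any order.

DFS with gray/black marking from gateway:
gateway gray
  api gray
  api black
  cdn gray
    auth gray
      auth→api: api black — skip
    auth black
    web gray
      web→api: api black — skip
    web black
    search gray
      metrics gray
        metrics→api: api black — skip
      metrics black
    search black
  cdn black
  mailer gray
    mailer→api: api black — skip
  mailer black
  worker gray
    cron gray
    cron black
    ingest gray
      store gray
        store→gateway: gateway is gray → back edge
Back edge closes the cycle gateway → worker → ingest → store → gateway; its vertices are {store, ingest, worker, gateway}.

store, ingest, worker, gateway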